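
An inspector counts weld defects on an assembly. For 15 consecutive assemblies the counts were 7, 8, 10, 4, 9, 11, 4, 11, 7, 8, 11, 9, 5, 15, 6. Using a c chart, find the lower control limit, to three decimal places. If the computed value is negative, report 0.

c̄ = (7 + 8 + 10 + 4 + 9 + 11 + 4 + 11 + 7 + 8 + 11 + 9 + 5 + 15 + 6) / 15 = 125 / 15 = 8.3333
LCL = c̄ − 3√c̄ = 8.3333 − 3 × 2.8868 = -0.3269 → 0 (cannot be negative)

0.000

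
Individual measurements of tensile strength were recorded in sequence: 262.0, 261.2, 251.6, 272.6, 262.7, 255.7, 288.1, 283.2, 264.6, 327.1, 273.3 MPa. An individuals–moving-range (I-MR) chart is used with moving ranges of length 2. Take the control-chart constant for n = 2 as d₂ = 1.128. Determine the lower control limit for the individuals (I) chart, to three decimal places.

X̄ = (262.0 + 261.2 + 251.6 + 272.6 + 262.7 + 255.7 + 288.1 + 283.2 + 264.6 + 327.1 + 273.3) / 11 = 272.9182
Moving ranges: 0.8, 9.6, 21.0, 9.9, 7.0, 32.4, 4.9, 18.6, 62.5, 53.8; M̄R̄ = 220.5000 / 10 = 22.0500
LCL = X̄ − 3·M̄R̄/d₂ = 272.9182 − 3 × 22.0500 / 1.128 = 214.2746

214.275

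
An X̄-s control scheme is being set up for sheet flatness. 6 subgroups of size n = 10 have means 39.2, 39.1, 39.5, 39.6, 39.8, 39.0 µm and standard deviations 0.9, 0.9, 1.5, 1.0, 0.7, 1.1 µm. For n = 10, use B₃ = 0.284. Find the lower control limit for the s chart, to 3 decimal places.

0.289

s̄ = (0.9 + 0.9 + 1.5 + 1.0 + 0.7 + 1.1) / 6 = 1.0167
LCL_s = B₃·s̄ = 0.284 × 1.0167 = 0.2887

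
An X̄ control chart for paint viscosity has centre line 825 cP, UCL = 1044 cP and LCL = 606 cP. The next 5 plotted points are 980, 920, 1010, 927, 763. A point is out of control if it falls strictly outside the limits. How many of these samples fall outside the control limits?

All 5 points lie within [606, 1044].

0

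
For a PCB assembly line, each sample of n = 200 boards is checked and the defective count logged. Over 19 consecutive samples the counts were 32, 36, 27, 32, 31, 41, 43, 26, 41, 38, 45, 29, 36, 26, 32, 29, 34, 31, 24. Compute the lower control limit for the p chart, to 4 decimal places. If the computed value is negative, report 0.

p̄ = Σdᵢ / (k·n) = 633 / (19 × 200) = 0.16658
LCL = p̄ − 3·√(p̄(1−p̄)/n) = 0.16658 − 3 × 0.02635 = 0.08754

0.0875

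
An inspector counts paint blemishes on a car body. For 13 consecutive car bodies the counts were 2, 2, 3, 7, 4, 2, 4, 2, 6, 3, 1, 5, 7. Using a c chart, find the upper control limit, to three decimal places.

c̄ = (2 + 2 + 3 + 7 + 4 + 2 + 4 + 2 + 6 + 3 + 1 + 5 + 7) / 13 = 48 / 13 = 3.6923
UCL = c̄ + 3√c̄ = 3.6923 + 3 × √3.6923 = 3.6923 + 3 × 1.9215 = 9.4569

9.457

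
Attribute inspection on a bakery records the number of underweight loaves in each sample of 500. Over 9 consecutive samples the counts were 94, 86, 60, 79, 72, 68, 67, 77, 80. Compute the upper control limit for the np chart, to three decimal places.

99.958

p̄ = Σdᵢ / (k·n) = 683 / (9 × 500) = 0.15178
UCL = np̄ + 3·√(np̄(1−p̄)) = 75.8889 + 3 × √(75.8889×0.84822) = 75.8889 + 3 × 8.0231 = 99.9583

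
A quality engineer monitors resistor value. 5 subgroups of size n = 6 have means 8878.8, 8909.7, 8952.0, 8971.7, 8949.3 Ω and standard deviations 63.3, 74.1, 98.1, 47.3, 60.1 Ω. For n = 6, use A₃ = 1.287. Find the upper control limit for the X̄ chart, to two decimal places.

9020.56

X̄̄ = (8878.8 + 8909.7 + 8952.0 + 8971.7 + 8949.3) / 5 = 8932.3000
s̄ = (63.3 + 74.1 + 98.1 + 47.3 + 60.1) / 5 = 68.5800
UCL = X̄̄ + A₃·s̄ = 8932.3000 + 1.287 × 68.5800 = 9020.5625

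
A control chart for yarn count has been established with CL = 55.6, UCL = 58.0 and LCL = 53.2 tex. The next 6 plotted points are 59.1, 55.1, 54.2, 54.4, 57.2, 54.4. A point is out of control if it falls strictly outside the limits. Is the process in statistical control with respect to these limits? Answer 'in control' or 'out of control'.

Compare each point to [53.2, 58.0]: sample 1 = 59.1 > UCL.

out of control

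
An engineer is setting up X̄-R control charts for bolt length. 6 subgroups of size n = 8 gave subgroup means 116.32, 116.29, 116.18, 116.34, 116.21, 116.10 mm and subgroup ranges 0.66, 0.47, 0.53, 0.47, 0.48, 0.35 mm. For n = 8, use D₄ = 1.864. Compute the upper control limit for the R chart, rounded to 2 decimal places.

0.92

R̄ = (0.66 + 0.47 + 0.53 + 0.47 + 0.48 + 0.35) / 6 = 2.9600 / 6 = 0.4933
UCL_R = D₄·R̄ = 1.864 × 0.4933 = 0.9196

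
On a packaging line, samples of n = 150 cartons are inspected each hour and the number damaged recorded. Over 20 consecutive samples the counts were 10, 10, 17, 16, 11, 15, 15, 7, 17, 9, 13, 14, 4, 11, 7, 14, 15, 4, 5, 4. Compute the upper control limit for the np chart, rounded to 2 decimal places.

20.44

p̄ = Σdᵢ / (k·n) = 218 / (20 × 150) = 0.07267
UCL = np̄ + 3·√(np̄(1−p̄)) = 10.9000 + 3 × √(10.9000×0.92733) = 10.9000 + 3 × 3.1793 = 20.4379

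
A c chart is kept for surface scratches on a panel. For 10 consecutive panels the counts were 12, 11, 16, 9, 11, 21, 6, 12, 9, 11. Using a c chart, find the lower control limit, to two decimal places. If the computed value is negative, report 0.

1.49

c̄ = (12 + 11 + 16 + 9 + 11 + 21 + 6 + 12 + 9 + 11) / 10 = 118 / 10 = 11.8000
LCL = c̄ − 3√c̄ = 11.8000 − 3 × 3.4351 = 1.4947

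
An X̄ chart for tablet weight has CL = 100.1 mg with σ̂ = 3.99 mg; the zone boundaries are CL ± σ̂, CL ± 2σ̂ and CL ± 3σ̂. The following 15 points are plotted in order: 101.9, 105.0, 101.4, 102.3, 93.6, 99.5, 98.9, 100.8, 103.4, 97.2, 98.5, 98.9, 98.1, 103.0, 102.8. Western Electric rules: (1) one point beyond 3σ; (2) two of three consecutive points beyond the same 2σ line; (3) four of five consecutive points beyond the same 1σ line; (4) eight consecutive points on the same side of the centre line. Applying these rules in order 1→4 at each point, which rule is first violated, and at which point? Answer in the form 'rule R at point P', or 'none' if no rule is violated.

Zone of each point (C = within 1σ̂, B = 1σ̂–2σ̂, A = 2σ̂–3σ̂, * = beyond 3σ̂; sign = side of CL): 1:+C, 2:+B, 3:+C, 4:+C, 5:-B, 6:-C, 7:-C, 8:+C, 9:+C, 10:-C, 11:-C, 12:-C, 13:-C, 14:+C, 15:+C
No rule fires across all 15 points.

none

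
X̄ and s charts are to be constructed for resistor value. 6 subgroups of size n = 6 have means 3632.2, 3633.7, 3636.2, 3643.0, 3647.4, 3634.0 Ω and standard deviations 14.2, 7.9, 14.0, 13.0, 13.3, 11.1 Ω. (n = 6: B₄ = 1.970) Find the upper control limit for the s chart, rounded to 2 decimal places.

s̄ = (14.2 + 7.9 + 14.0 + 13.0 + 13.3 + 11.1) / 6 = 12.2500
UCL_s = B₄·s̄ = 1.970 × 12.2500 = 24.1325

24.13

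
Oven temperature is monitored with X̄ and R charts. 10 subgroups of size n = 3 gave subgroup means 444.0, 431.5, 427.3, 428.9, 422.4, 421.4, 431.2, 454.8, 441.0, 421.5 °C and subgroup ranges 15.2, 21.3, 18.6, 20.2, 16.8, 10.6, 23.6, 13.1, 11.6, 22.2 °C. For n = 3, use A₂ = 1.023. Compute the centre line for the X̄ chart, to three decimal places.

X̄̄ = (444.0 + 431.5 + 427.3 + 428.9 + 422.4 + 421.4 + 431.2 + 454.8 + 441.0 + 421.5) / 10 = 4324.0000 / 10 = 432.4000
CL = X̄̄ = 432.4000

432.400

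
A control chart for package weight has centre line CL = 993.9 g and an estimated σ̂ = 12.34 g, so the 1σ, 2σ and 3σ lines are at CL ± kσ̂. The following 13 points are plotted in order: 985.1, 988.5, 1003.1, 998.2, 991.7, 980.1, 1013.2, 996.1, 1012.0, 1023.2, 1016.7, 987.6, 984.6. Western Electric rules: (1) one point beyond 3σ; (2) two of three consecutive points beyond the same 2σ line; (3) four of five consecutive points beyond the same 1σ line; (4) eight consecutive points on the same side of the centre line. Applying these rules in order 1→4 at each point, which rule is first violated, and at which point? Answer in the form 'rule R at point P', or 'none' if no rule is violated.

Zone of each point (C = within 1σ̂, B = 1σ̂–2σ̂, A = 2σ̂–3σ̂, * = beyond 3σ̂; sign = side of CL): 1:-C, 2:-C, 3:+C, 4:+C, 5:-C, 6:-B, 7:+B, 8:+C, 9:+B, 10:+A, 11:+B, 12:-C, 13:-C
Rule 3 (four of five consecutive points beyond the same 1σ limit) is satisfied at point 11.

rule 3 at point 11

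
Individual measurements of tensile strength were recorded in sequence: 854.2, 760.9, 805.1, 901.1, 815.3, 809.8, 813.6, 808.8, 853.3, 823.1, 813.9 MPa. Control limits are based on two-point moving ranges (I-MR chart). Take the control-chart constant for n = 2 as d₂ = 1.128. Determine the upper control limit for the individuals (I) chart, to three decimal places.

934.539

X̄ = (854.2 + 760.9 + 805.1 + 901.1 + 815.3 + 809.8 + 813.6 + 808.8 + 853.3 + 823.1 + 813.9) / 11 = 823.5545
Moving ranges: 93.3, 44.2, 96.0, 85.8, 5.5, 3.8, 4.8, 44.5, 30.2, 9.2; M̄R̄ = 417.3000 / 10 = 41.7300
UCL = X̄ + 3·M̄R̄/d₂ = 823.5545 + 3 × 41.7300 / 1.128 = 934.5386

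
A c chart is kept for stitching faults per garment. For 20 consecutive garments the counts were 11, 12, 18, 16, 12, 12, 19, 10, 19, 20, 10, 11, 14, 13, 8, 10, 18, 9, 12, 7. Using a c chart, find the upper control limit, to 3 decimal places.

23.887

c̄ = (11 + 12 + 18 + 16 + 12 + 12 + 19 + 10 + 19 + 20 + 10 + 11 + 14 + 13 + 8 + 10 + 18 + 9 + 12 + 7) / 20 = 261 / 20 = 13.0500
UCL = c̄ + 3√c̄ = 13.0500 + 3 × √13.0500 = 13.0500 + 3 × 3.6125 = 23.8874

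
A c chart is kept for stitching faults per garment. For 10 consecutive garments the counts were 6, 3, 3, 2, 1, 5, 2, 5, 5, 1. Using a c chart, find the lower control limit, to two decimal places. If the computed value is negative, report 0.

c̄ = (6 + 3 + 3 + 2 + 1 + 5 + 2 + 5 + 5 + 1) / 10 = 33 / 10 = 3.3000
LCL = c̄ − 3√c̄ = 3.3000 − 3 × 1.8166 = -2.1498 → 0 (cannot be negative)

0.00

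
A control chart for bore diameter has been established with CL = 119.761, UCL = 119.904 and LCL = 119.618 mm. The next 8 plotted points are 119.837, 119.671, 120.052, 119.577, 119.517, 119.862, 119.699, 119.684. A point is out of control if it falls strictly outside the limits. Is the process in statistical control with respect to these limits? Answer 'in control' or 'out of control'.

out of control

Compare each point to [119.618, 119.904]: sample 3 = 120.052 > UCL; sample 4 = 119.577 < LCL; sample 5 = 119.517 < LCL.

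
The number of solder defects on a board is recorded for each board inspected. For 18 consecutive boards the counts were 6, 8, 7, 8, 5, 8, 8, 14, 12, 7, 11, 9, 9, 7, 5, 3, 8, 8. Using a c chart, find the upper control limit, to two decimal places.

16.40

c̄ = (6 + 8 + 7 + 8 + 5 + 8 + 8 + 14 + 12 + 7 + 11 + 9 + 9 + 7 + 5 + 3 + 8 + 8) / 18 = 143 / 18 = 7.9444
UCL = c̄ + 3√c̄ = 7.9444 + 3 × √7.9444 = 7.9444 + 3 × 2.8186 = 16.4002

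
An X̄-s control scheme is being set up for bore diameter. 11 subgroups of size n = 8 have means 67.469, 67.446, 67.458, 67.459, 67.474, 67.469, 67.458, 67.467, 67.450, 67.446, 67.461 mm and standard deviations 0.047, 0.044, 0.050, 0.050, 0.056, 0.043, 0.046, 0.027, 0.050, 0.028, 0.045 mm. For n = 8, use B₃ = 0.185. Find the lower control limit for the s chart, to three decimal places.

0.008

s̄ = (0.047 + 0.044 + 0.050 + 0.050 + 0.056 + 0.043 + 0.046 + 0.027 + 0.050 + 0.028 + 0.045) / 11 = 0.0442
LCL_s = B₃·s̄ = 0.185 × 0.0442 = 0.0082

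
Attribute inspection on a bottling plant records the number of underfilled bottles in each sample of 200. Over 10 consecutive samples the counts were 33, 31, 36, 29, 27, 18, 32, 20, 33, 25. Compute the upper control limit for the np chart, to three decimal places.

p̄ = Σdᵢ / (k·n) = 284 / (10 × 200) = 0.14200
UCL = np̄ + 3·√(np̄(1−p̄)) = 28.4000 + 3 × √(28.4000×0.85800) = 28.4000 + 3 × 4.9363 = 43.2089

43.209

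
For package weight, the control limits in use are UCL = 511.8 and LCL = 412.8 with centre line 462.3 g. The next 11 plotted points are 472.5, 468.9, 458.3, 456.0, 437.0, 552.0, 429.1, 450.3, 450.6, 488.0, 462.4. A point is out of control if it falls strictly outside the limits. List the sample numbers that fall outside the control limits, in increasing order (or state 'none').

Compare each point to [412.8, 511.8]: sample 6 = 552.0 > UCL.

6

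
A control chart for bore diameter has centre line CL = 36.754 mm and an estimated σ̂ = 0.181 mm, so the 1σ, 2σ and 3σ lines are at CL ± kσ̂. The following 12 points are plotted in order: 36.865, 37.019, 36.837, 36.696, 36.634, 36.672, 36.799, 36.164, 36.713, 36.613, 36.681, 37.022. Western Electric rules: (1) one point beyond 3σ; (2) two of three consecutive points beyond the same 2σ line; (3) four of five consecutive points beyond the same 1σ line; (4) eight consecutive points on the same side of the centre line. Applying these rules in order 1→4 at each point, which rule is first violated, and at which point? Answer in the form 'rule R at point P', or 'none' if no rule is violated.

rule 1 at point 8

Zone of each point (C = within 1σ̂, B = 1σ̂–2σ̂, A = 2σ̂–3σ̂, * = beyond 3σ̂; sign = side of CL): 1:+C, 2:+B, 3:+C, 4:-C, 5:-C, 6:-C, 7:+C, 8:-*, 9:-C, 10:-C, 11:-C, 12:+B
Rule 1 (one point beyond the 3σ limits) is satisfied at point 8.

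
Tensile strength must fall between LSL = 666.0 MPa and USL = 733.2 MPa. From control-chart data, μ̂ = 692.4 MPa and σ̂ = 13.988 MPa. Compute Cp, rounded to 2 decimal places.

Cp = (USL − LSL) / (6σ̂) = (733.2 − 666.0) / (6 × 13.988) = 67.2000 / 83.9280 = 0.8007

0.80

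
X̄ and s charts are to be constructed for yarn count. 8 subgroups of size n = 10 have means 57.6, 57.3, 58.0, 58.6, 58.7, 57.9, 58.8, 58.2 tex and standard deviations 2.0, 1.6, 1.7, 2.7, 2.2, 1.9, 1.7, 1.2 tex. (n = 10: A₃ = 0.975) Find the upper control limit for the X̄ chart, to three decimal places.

X̄̄ = (57.6 + 57.3 + 58.0 + 58.6 + 58.7 + 57.9 + 58.8 + 58.2) / 8 = 58.1375
s̄ = (2.0 + 1.6 + 1.7 + 2.7 + 2.2 + 1.9 + 1.7 + 1.2) / 8 = 1.8750
UCL = X̄̄ + A₃·s̄ = 58.1375 + 0.975 × 1.8750 = 59.9656

59.966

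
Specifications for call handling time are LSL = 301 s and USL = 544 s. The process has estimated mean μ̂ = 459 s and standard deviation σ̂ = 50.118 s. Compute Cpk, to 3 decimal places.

0.565

Cpu = (USL − μ̂) / (3σ̂) = (544 − 459) / (3 × 50.118) = 0.5653; Cpl = (μ̂ − LSL) / (3σ̂) = (459 − 301) / (3 × 50.118) = 1.0509; Cpk = min(Cpu, Cpl) = 0.5653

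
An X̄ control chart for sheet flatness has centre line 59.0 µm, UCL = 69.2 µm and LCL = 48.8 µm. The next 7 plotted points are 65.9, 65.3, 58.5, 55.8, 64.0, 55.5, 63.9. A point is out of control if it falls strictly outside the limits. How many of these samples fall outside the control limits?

0

All 7 points lie within [48.8, 69.2].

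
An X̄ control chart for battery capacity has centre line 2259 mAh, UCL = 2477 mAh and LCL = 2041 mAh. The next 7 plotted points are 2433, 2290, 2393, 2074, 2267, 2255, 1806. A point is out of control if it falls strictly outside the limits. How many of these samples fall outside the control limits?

Compare each point to [2041, 2477]: sample 7 = 1806 < LCL.

1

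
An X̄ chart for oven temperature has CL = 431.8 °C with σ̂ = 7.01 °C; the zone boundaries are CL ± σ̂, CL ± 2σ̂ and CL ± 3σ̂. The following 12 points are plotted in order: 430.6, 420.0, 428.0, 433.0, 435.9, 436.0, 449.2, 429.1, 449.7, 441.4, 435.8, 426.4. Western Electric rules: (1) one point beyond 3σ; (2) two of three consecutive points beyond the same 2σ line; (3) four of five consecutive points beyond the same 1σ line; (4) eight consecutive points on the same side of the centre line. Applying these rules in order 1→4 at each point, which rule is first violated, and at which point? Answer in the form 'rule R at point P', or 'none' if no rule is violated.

Zone of each point (C = within 1σ̂, B = 1σ̂–2σ̂, A = 2σ̂–3σ̂, * = beyond 3σ̂; sign = side of CL): 1:-C, 2:-B, 3:-C, 4:+C, 5:+C, 6:+C, 7:+A, 8:-C, 9:+A, 10:+B, 11:+C, 12:-C
Rule 2 (two of three consecutive points beyond the same 2σ limit) is satisfied at point 9.

rule 2 at point 9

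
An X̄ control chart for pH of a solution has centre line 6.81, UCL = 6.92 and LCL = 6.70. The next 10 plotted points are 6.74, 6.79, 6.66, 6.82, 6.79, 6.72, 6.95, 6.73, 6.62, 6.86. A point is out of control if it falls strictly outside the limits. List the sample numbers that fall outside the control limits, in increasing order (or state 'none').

Compare each point to [6.70, 6.92]: sample 3 = 6.66 < LCL; sample 7 = 6.95 > UCL; sample 9 = 6.62 < LCL.

3, 7, 9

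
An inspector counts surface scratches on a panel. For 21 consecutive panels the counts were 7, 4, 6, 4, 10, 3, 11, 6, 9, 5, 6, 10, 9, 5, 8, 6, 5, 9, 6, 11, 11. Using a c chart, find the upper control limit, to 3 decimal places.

c̄ = (7 + 4 + 6 + 4 + 10 + 3 + 11 + 6 + 9 + 5 + 6 + 10 + 9 + 5 + 8 + 6 + 5 + 9 + 6 + 11 + 11) / 21 = 151 / 21 = 7.1905
UCL = c̄ + 3√c̄ = 7.1905 + 3 × √7.1905 = 7.1905 + 3 × 2.6815 = 15.2350

15.235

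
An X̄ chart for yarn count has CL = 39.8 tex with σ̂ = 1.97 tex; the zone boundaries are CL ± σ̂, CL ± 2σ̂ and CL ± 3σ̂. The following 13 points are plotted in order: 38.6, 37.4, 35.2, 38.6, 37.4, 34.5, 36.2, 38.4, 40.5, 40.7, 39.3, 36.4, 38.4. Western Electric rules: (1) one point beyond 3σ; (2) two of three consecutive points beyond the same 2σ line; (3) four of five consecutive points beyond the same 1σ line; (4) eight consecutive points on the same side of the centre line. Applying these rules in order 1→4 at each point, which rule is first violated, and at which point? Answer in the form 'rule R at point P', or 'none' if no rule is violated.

Zone of each point (C = within 1σ̂, B = 1σ̂–2σ̂, A = 2σ̂–3σ̂, * = beyond 3σ̂; sign = side of CL): 1:-C, 2:-B, 3:-A, 4:-C, 5:-B, 6:-A, 7:-B, 8:-C, 9:+C, 10:+C, 11:-C, 12:-B, 13:-C
Rule 3 (four of five consecutive points beyond the same 1σ limit) is satisfied at point 6.

rule 3 at point 6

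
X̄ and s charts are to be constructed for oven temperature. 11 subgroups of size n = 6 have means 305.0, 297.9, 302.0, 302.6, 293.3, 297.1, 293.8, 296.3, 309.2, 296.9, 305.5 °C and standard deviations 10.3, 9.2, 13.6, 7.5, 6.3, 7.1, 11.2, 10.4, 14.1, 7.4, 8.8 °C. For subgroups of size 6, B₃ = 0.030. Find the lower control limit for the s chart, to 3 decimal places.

s̄ = (10.3 + 9.2 + 13.6 + 7.5 + 6.3 + 7.1 + 11.2 + 10.4 + 14.1 + 7.4 + 8.8) / 11 = 9.6273
LCL_s = B₃·s̄ = 0.030 × 9.6273 = 0.2888

0.289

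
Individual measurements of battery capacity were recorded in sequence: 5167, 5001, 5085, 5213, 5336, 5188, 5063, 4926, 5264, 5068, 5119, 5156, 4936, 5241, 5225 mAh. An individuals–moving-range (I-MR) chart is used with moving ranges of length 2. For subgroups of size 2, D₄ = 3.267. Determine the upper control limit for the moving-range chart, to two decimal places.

483.98

Moving ranges: 166, 84, 128, 123, 148, 125, 137, 338, 196, 51, 37, 220, 305, 16; M̄R̄ = 2074.0000 / 14 = 148.1429
UCL_MR = D₄·M̄R̄ = 3.267 × 148.1429 = 483.9827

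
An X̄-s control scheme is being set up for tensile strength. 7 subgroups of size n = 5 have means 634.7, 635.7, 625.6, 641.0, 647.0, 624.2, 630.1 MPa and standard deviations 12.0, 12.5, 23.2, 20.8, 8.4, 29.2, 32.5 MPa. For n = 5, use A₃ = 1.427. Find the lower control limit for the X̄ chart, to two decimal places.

605.79

X̄̄ = (634.7 + 635.7 + 625.6 + 641.0 + 647.0 + 624.2 + 630.1) / 7 = 634.0429
s̄ = (12.0 + 12.5 + 23.2 + 20.8 + 8.4 + 29.2 + 32.5) / 7 = 19.8000
LCL = X̄̄ − A₃·s̄ = 634.0429 − 1.427 × 19.8000 = 605.7883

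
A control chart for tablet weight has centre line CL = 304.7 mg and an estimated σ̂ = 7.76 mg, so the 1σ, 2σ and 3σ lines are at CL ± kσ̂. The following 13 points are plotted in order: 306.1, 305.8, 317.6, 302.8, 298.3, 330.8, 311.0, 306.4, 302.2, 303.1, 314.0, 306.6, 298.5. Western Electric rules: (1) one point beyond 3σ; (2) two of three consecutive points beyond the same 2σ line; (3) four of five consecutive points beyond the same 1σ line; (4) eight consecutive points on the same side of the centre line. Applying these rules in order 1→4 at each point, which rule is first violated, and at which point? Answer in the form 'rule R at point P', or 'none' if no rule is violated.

Zone of each point (C = within 1σ̂, B = 1σ̂–2σ̂, A = 2σ̂–3σ̂, * = beyond 3σ̂; sign = side of CL): 1:+C, 2:+C, 3:+B, 4:-C, 5:-C, 6:+*, 7:+C, 8:+C, 9:-C, 10:-C, 11:+B, 12:+C, 13:-C
Rule 1 (one point beyond the 3σ limits) is satisfied at point 6.

rule 1 at point 6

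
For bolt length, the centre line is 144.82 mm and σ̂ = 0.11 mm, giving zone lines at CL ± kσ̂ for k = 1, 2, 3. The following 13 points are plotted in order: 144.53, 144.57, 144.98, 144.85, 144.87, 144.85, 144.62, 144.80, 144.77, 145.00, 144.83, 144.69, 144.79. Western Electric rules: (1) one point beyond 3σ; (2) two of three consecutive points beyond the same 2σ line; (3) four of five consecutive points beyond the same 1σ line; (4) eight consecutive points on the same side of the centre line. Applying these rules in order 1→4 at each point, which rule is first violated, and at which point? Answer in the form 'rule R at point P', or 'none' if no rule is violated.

rule 2 at point 2

Zone of each point (C = within 1σ̂, B = 1σ̂–2σ̂, A = 2σ̂–3σ̂, * = beyond 3σ̂; sign = side of CL): 1:-A, 2:-A, 3:+B, 4:+C, 5:+C, 6:+C, 7:-B, 8:-C, 9:-C, 10:+B, 11:+C, 12:-B, 13:-C
Rule 2 (two of three consecutive points beyond the same 2σ limit) is satisfied at point 2.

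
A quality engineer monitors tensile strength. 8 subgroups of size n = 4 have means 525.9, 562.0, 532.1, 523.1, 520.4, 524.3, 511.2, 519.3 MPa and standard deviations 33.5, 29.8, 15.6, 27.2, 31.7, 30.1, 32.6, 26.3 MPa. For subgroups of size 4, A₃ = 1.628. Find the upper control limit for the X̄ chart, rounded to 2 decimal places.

X̄̄ = (525.9 + 562.0 + 532.1 + 523.1 + 520.4 + 524.3 + 511.2 + 519.3) / 8 = 527.2875
s̄ = (33.5 + 29.8 + 15.6 + 27.2 + 31.7 + 30.1 + 32.6 + 26.3) / 8 = 28.3500
UCL = X̄̄ + A₃·s̄ = 527.2875 + 1.628 × 28.3500 = 573.4413

573.44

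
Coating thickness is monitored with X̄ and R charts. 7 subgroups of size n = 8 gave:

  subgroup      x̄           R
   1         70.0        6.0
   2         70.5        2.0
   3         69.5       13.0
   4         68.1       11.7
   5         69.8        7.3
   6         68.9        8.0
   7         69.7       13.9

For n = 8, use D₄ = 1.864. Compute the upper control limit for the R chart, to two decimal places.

16.48

R̄ = (6.0 + 2.0 + 13.0 + 11.7 + 7.3 + 8.0 + 13.9) / 7 = 61.9000 / 7 = 8.8429
UCL_R = D₄·R̄ = 1.864 × 8.8429 = 16.4831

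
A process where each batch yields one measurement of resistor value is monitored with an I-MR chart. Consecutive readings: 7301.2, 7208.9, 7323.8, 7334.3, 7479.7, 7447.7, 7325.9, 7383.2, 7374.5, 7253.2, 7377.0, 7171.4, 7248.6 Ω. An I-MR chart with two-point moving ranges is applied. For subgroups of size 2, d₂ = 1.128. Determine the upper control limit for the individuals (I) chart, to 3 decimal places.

7571.526

X̄ = (7301.2 + 7208.9 + 7323.8 + 7334.3 + 7479.7 + 7447.7 + 7325.9 + 7383.2 + 7374.5 + 7253.2 + 7377.0 + 7171.4 + 7248.6) / 13 = 7325.3385
Moving ranges: 92.3, 114.9, 10.5, 145.4, 32.0, 121.8, 57.3, 8.7, 121.3, 123.8, 205.6, 77.2; M̄R̄ = 1110.8000 / 12 = 92.5667
UCL = X̄ + 3·M̄R̄/d₂ = 7325.3385 + 3 × 92.5667 / 1.128 = 7571.5264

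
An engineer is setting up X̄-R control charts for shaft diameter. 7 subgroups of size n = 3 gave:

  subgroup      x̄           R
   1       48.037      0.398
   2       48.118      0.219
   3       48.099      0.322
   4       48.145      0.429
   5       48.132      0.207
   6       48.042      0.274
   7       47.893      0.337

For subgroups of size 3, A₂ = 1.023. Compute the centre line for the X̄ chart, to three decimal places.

48.067

X̄̄ = (48.037 + 48.118 + 48.099 + 48.145 + 48.132 + 48.042 + 47.893) / 7 = 336.4660 / 7 = 48.0666
CL = X̄̄ = 48.0666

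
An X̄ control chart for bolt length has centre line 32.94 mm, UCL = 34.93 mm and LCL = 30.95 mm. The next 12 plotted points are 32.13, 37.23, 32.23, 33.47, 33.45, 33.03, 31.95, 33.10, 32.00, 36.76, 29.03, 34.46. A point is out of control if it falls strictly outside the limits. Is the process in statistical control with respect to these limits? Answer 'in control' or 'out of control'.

out of control

Compare each point to [30.95, 34.93]: sample 2 = 37.23 > UCL; sample 10 = 36.76 > UCL; sample 11 = 29.03 < LCL.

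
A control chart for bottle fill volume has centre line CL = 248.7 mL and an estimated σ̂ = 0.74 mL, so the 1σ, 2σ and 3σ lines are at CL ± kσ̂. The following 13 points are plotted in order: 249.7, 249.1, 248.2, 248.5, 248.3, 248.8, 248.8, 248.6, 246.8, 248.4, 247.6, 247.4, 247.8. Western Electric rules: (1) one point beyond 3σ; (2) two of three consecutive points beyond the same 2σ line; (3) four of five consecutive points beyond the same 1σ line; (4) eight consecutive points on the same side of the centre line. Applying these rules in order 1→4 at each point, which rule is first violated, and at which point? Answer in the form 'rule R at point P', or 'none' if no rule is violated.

Zone of each point (C = within 1σ̂, B = 1σ̂–2σ̂, A = 2σ̂–3σ̂, * = beyond 3σ̂; sign = side of CL): 1:+B, 2:+C, 3:-C, 4:-C, 5:-C, 6:+C, 7:+C, 8:-C, 9:-A, 10:-C, 11:-B, 12:-B, 13:-B
Rule 3 (four of five consecutive points beyond the same 1σ limit) is satisfied at point 13.

rule 3 at point 13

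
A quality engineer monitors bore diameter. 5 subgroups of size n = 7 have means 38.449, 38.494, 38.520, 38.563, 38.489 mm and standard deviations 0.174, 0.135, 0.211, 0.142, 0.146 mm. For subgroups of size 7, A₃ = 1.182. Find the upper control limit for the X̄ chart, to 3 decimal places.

X̄̄ = (38.449 + 38.494 + 38.520 + 38.563 + 38.489) / 5 = 38.5030
s̄ = (0.174 + 0.135 + 0.211 + 0.142 + 0.146) / 5 = 0.1616
UCL = X̄̄ + A₃·s̄ = 38.5030 + 1.182 × 0.1616 = 38.6940

38.694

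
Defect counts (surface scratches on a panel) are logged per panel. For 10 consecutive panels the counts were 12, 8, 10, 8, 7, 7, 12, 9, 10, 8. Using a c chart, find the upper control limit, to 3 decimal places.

c̄ = (12 + 8 + 10 + 8 + 7 + 7 + 12 + 9 + 10 + 8) / 10 = 91 / 10 = 9.1000
UCL = c̄ + 3√c̄ = 9.1000 + 3 × √9.1000 = 9.1000 + 3 × 3.0166 = 18.1499

18.150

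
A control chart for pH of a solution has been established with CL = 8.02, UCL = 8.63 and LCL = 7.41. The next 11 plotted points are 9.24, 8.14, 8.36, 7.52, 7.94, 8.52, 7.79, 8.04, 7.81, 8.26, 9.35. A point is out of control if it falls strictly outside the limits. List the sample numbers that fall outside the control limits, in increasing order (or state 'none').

1, 11

Compare each point to [7.41, 8.63]: sample 1 = 9.24 > UCL; sample 11 = 9.35 > UCL.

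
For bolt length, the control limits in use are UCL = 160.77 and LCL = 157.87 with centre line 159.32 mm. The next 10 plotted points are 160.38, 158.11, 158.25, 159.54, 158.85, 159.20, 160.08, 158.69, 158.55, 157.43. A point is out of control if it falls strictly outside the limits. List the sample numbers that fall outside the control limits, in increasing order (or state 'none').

10

Compare each point to [157.87, 160.77]: sample 10 = 157.43 < LCL.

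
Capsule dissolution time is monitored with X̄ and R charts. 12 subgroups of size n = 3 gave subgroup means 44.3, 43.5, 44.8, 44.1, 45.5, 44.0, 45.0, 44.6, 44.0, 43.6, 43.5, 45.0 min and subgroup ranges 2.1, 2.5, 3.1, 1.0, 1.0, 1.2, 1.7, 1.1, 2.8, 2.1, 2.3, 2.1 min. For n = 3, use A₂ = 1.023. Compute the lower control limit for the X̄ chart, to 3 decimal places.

42.364

X̄̄ = (44.3 + 43.5 + 44.8 + 44.1 + 45.5 + 44.0 + 45.0 + 44.6 + 44.0 + 43.6 + 43.5 + 45.0) / 12 = 531.9000 / 12 = 44.3250
R̄ = (2.1 + 2.5 + 3.1 + 1.0 + 1.0 + 1.2 + 1.7 + 1.1 + 2.8 + 2.1 + 2.3 + 2.1) / 12 = 23.0000 / 12 = 1.9167
LCL = X̄̄ − A₂·R̄ = 44.3250 − 1.023 × 1.9167 = 42.3642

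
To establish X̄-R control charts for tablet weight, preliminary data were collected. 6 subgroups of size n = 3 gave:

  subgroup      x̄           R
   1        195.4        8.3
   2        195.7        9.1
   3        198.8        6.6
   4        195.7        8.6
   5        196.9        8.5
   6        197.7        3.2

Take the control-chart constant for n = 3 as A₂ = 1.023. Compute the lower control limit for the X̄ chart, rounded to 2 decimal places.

X̄̄ = (195.4 + 195.7 + 198.8 + 195.7 + 196.9 + 197.7) / 6 = 1180.2000 / 6 = 196.7000
R̄ = (8.3 + 9.1 + 6.6 + 8.6 + 8.5 + 3.2) / 6 = 44.3000 / 6 = 7.3833
LCL = X̄̄ − A₂·R̄ = 196.7000 − 1.023 × 7.3833 = 189.1469

189.15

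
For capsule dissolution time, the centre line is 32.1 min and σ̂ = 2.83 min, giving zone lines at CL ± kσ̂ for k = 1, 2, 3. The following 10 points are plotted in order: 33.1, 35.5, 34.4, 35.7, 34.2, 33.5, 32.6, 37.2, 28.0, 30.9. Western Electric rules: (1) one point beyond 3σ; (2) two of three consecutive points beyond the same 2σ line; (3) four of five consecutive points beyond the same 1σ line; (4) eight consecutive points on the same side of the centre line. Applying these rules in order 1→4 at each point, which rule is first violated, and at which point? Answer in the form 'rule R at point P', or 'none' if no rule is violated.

Zone of each point (C = within 1σ̂, B = 1σ̂–2σ̂, A = 2σ̂–3σ̂, * = beyond 3σ̂; sign = side of CL): 1:+C, 2:+B, 3:+C, 4:+B, 5:+C, 6:+C, 7:+C, 8:+B, 9:-B, 10:-C
Rule 4 (eight consecutive points on the same side of the centre line) is satisfied at point 8.

rule 4 at point 8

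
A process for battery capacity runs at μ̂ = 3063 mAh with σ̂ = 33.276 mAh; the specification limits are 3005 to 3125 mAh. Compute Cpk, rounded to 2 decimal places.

0.58

Cpu = (USL − μ̂) / (3σ̂) = (3125 − 3063) / (3 × 33.276) = 0.6211; Cpl = (μ̂ − LSL) / (3σ̂) = (3063 − 3005) / (3 × 33.276) = 0.5810; Cpk = min(Cpu, Cpl) = 0.5810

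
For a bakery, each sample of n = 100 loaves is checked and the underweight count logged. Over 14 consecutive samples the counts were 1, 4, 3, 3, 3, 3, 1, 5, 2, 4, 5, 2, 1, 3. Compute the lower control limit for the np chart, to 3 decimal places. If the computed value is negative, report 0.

p̄ = Σdᵢ / (k·n) = 40 / (14 × 100) = 0.02857
LCL = np̄ − 3·√(np̄(1−p̄)) = 2.8571 − 3 × 1.6660 = -2.1408 → 0 (negative, so LCL = 0)

0.000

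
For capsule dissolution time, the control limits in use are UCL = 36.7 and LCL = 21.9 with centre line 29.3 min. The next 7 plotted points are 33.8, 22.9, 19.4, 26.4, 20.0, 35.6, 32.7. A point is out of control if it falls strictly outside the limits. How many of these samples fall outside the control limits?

2

Compare each point to [21.9, 36.7]: sample 3 = 19.4 < LCL; sample 5 = 20.0 < LCL.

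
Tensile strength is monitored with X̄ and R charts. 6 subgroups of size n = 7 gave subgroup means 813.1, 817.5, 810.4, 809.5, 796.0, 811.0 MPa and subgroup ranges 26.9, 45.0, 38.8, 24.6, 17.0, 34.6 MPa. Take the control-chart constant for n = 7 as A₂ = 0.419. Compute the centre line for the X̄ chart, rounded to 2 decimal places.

X̄̄ = (813.1 + 817.5 + 810.4 + 809.5 + 796.0 + 811.0) / 6 = 4857.5000 / 6 = 809.5833
CL = X̄̄ = 809.5833

809.58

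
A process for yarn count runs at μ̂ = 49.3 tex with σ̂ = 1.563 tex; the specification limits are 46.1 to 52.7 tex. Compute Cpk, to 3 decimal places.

Cpu = (USL − μ̂) / (3σ̂) = (52.7 − 49.3) / (3 × 1.563) = 0.7251; Cpl = (μ̂ − LSL) / (3σ̂) = (49.3 − 46.1) / (3 × 1.563) = 0.6824; Cpk = min(Cpu, Cpl) = 0.6824

0.682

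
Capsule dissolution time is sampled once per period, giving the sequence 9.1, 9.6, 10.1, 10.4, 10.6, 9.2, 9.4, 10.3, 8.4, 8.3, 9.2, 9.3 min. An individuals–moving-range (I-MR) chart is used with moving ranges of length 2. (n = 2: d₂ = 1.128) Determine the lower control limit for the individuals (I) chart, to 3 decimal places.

7.799

X̄ = (9.1 + 9.6 + 10.1 + 10.4 + 10.6 + 9.2 + 9.4 + 10.3 + 8.4 + 8.3 + 9.2 + 9.3) / 12 = 9.4917
Moving ranges: 0.5, 0.5, 0.3, 0.2, 1.4, 0.2, 0.9, 1.9, 0.1, 0.9, 0.1; M̄R̄ = 7.0000 / 11 = 0.6364
LCL = X̄ − 3·M̄R̄/d₂ = 9.4917 − 3 × 0.6364 / 1.128 = 7.7992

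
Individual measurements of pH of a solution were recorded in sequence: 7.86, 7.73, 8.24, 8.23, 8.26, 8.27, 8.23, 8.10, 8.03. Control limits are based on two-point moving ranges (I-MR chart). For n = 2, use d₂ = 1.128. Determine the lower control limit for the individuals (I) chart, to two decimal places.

7.80

X̄ = (7.86 + 7.73 + 8.24 + 8.23 + 8.26 + 8.27 + 8.23 + 8.10 + 8.03) / 9 = 8.1056
Moving ranges: 0.13, 0.51, 0.01, 0.03, 0.01, 0.04, 0.13, 0.07; M̄R̄ = 0.9300 / 8 = 0.1163
LCL = X̄ − 3·M̄R̄/d₂ = 8.1056 − 3 × 0.1163 / 1.128 = 7.7964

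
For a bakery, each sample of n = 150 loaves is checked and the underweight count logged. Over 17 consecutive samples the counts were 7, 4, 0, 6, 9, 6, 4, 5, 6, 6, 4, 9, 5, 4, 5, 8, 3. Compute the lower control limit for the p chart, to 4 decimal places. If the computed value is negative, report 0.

p̄ = Σdᵢ / (k·n) = 91 / (17 × 150) = 0.03569
LCL = p̄ − 3·√(p̄(1−p̄)/n) = 0.03569 − 3 × 0.01515 = -0.00975 → 0 (negative, so LCL = 0)

0.0000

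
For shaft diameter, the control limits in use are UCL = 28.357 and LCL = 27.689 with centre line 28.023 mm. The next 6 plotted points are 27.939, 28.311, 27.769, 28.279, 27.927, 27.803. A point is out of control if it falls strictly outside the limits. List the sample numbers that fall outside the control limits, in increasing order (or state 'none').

All 6 points lie within [27.689, 28.357].

none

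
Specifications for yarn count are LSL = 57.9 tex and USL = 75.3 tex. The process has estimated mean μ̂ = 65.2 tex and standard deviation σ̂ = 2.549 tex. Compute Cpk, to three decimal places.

0.955

Cpu = (USL − μ̂) / (3σ̂) = (75.3 − 65.2) / (3 × 2.549) = 1.3208; Cpl = (μ̂ − LSL) / (3σ̂) = (65.2 − 57.9) / (3 × 2.549) = 0.9546; Cpk = min(Cpu, Cpl) = 0.9546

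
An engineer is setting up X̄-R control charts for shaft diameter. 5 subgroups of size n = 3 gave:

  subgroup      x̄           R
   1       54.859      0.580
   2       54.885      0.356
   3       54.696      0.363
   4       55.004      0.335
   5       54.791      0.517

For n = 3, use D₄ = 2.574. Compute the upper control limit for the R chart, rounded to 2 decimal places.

1.11

R̄ = (0.580 + 0.356 + 0.363 + 0.335 + 0.517) / 5 = 2.1510 / 5 = 0.4302
UCL_R = D₄·R̄ = 2.574 × 0.4302 = 1.1073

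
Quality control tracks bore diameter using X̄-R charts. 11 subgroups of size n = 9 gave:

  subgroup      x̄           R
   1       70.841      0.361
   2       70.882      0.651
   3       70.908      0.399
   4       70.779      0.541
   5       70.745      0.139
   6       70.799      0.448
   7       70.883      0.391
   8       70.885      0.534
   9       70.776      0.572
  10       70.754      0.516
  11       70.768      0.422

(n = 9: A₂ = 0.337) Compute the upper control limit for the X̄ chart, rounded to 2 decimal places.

70.97

X̄̄ = (70.841 + 70.882 + 70.908 + 70.779 + 70.745 + 70.799 + 70.883 + 70.885 + 70.776 + 70.754 + 70.768) / 11 = 779.0200 / 11 = 70.8200
R̄ = (0.361 + 0.651 + 0.399 + 0.541 + 0.139 + 0.448 + 0.391 + 0.534 + 0.572 + 0.516 + 0.422) / 11 = 4.9740 / 11 = 0.4522
UCL = X̄̄ + A₂·R̄ = 70.8200 + 0.337 × 0.4522 = 70.9724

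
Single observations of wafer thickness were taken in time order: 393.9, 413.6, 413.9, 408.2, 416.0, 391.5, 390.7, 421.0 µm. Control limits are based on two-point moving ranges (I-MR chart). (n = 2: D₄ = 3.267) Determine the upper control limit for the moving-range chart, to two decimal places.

41.58

Moving ranges: 19.7, 0.3, 5.7, 7.8, 24.5, 0.8, 30.3; M̄R̄ = 89.1000 / 7 = 12.7286
UCL_MR = D₄·M̄R̄ = 3.267 × 12.7286 = 41.5842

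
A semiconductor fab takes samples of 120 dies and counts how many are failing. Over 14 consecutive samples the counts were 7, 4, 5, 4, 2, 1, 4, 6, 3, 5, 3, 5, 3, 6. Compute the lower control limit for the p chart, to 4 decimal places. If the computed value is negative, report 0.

0.0000

p̄ = Σdᵢ / (k·n) = 58 / (14 × 120) = 0.03452
LCL = p̄ − 3·√(p̄(1−p̄)/n) = 0.03452 − 3 × 0.01667 = -0.01548 → 0 (negative, so LCL = 0)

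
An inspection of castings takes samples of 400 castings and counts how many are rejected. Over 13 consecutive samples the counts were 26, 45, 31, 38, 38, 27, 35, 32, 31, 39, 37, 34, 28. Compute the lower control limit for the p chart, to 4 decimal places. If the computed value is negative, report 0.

p̄ = Σdᵢ / (k·n) = 441 / (13 × 400) = 0.08481
LCL = p̄ − 3·√(p̄(1−p̄)/n) = 0.08481 − 3 × 0.01393 = 0.04302

0.0430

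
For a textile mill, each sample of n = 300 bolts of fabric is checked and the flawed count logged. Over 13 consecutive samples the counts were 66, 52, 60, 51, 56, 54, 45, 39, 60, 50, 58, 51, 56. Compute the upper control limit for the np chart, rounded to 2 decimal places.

p̄ = Σdᵢ / (k·n) = 698 / (13 × 300) = 0.17897
UCL = np̄ + 3·√(np̄(1−p̄)) = 53.6923 + 3 × √(53.6923×0.82103) = 53.6923 + 3 × 6.6395 = 73.6108

73.61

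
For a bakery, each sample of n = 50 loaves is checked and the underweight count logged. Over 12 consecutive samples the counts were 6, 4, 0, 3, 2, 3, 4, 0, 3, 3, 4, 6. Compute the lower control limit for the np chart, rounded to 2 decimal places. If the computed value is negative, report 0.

p̄ = Σdᵢ / (k·n) = 38 / (12 × 50) = 0.06333
LCL = np̄ − 3·√(np̄(1−p̄)) = 3.1667 − 3 × 1.7222 = -2.0001 → 0 (negative, so LCL = 0)

0.00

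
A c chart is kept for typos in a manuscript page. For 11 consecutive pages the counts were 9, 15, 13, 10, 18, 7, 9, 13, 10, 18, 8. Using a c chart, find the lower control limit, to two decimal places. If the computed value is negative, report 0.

c̄ = (9 + 15 + 13 + 10 + 18 + 7 + 9 + 13 + 10 + 18 + 8) / 11 = 130 / 11 = 11.8182
LCL = c̄ − 3√c̄ = 11.8182 − 3 × 3.4378 = 1.5049

1.50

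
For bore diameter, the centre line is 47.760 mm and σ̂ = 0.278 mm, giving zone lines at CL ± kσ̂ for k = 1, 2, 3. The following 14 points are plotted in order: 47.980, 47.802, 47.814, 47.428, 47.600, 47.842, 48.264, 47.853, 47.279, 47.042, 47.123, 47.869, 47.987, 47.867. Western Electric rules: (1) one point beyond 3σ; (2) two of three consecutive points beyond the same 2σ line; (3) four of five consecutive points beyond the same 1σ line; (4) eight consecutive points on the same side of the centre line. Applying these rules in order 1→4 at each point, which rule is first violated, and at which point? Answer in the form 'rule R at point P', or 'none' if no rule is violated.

rule 2 at point 11

Zone of each point (C = within 1σ̂, B = 1σ̂–2σ̂, A = 2σ̂–3σ̂, * = beyond 3σ̂; sign = side of CL): 1:+C, 2:+C, 3:+C, 4:-B, 5:-C, 6:+C, 7:+B, 8:+C, 9:-B, 10:-A, 11:-A, 12:+C, 13:+C, 14:+C
Rule 2 (two of three consecutive points beyond the same 2σ limit) is satisfied at point 11.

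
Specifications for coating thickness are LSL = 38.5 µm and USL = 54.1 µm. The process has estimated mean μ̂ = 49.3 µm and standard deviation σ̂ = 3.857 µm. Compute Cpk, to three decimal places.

0.415

Cpu = (USL − μ̂) / (3σ̂) = (54.1 − 49.3) / (3 × 3.857) = 0.4148; Cpl = (μ̂ − LSL) / (3σ̂) = (49.3 − 38.5) / (3 × 3.857) = 0.9334; Cpk = min(Cpu, Cpl) = 0.4148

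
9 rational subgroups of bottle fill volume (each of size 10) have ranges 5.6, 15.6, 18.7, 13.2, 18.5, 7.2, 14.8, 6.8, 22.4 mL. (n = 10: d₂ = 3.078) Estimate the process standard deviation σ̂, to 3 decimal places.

R̄ = (5.6 + 15.6 + 18.7 + 13.2 + 18.5 + 7.2 + 14.8 + 6.8 + 22.4) / 9 = 13.6444
σ̂ = R̄ / d₂ = 13.6444 / 3.078 = 4.4329

4.433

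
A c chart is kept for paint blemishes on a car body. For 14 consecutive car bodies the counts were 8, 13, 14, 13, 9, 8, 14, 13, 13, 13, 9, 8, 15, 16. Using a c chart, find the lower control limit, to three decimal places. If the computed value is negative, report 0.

1.527

c̄ = (8 + 13 + 14 + 13 + 9 + 8 + 14 + 13 + 13 + 13 + 9 + 8 + 15 + 16) / 14 = 166 / 14 = 11.8571
LCL = c̄ − 3√c̄ = 11.8571 − 3 × 3.4434 = 1.5269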